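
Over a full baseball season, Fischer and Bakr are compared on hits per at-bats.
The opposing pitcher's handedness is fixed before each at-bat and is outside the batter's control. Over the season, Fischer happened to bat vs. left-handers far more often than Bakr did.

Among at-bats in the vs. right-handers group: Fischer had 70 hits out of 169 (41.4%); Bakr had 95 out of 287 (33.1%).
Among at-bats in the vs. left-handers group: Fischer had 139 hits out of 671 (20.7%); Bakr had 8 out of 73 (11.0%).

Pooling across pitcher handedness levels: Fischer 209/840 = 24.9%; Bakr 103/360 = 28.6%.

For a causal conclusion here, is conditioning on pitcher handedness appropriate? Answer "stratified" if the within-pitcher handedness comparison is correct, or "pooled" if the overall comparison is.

Pitcher handedness differs across players for reasons unrelated to any effect of the player itself, and it separately predicts the outcome — a classic confounder. We must compare within pitcher handedness levels.
Within each level — vs. right-handers: 41.4% vs 33.1%; vs. left-handers: 20.7% vs 11.0% — Fischer is higher every time.

stratified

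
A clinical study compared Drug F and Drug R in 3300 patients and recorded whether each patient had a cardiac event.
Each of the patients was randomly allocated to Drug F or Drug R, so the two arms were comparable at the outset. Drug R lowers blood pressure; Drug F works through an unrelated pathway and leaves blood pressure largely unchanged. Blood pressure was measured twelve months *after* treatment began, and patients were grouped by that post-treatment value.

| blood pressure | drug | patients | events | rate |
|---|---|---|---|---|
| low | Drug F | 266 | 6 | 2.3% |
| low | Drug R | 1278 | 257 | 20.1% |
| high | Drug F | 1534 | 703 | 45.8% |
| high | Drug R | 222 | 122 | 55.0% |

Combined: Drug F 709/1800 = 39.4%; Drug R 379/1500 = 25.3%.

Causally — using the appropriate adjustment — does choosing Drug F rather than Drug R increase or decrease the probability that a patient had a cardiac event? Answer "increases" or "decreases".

increases

Drug F is lower inside every blood pressure stratum but Drug R is lower in aggregate. Whether to stratify depends on how blood pressure relates to the drug.
The distribution of blood pressure is itself part of what the drug does — it is an intermediate outcome. Holding it fixed would remove that part of the effect; the total effect is the pooled difference.
Pooled: Drug F 39.4% vs Drug R 25.3%; Drug R is lower overall.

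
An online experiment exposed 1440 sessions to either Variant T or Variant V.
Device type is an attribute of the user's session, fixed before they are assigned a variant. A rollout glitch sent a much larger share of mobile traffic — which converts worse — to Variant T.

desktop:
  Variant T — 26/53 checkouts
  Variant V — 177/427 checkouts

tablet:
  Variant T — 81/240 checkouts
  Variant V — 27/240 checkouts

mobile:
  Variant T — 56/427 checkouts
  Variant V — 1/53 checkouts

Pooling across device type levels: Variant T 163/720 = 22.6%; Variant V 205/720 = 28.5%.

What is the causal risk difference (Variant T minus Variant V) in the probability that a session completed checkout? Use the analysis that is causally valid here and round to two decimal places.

+0.14

Device type differs across variants for reasons unrelated to any effect of the variant itself, and it separately predicts the outcome — a classic confounder. We must compare within device type levels.
Adjusting over the population distribution of device type: 0.333·(0.491−0.415) + 0.333·(0.338−0.113) + 0.333·(0.131−0.019) = +0.138.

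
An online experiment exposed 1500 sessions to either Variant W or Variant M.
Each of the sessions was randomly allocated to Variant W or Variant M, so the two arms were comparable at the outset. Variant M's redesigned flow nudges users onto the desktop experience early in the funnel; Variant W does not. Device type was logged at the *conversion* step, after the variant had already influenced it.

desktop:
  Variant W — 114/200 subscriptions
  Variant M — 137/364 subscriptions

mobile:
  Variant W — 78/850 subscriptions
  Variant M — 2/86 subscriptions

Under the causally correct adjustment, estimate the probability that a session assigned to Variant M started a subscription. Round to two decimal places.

0.31

The stratified and pooled comparisons disagree (Variant W wins within each device type; Variant M wins overall), so the answer turns on the causal role of device type.
Device type is downstream of the variant. One should not condition on a consequence of treatment, so the overall rates are the right comparison.
So P(outcome | do(Variant M)) is just the pooled rate for Variant M: 139/450 = 0.309.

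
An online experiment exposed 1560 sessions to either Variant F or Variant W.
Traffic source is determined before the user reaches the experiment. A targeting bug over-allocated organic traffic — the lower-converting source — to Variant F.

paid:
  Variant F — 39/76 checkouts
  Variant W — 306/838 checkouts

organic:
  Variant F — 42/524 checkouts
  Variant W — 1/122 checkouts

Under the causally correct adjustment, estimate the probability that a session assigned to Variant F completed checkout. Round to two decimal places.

The stratified and pooled comparisons disagree (Variant F wins within each traffic source; Variant W wins overall), so the answer turns on the causal role of traffic source.
Since traffic source is a pre-existing factor (not a product of the variant) and it affects the outcome on its own, it is a confounder. The stratified rates, not the pooled rate, identify the causal effect.
Standardising Variant F to the population traffic source mix: 0.586·39/76 + 0.414·42/524 = 0.334.

0.33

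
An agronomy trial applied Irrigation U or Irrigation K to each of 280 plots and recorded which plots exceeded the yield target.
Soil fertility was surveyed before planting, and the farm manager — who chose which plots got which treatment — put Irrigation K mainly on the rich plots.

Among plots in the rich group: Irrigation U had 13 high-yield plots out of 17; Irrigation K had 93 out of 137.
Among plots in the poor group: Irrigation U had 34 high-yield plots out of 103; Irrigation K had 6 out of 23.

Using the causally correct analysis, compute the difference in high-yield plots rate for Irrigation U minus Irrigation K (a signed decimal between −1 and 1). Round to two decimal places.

The stratified and pooled comparisons disagree (Irrigation U wins within each soil fertility; Irrigation K wins overall), so the answer turns on the causal role of soil fertility.
Soil fertility is set before the irrigation has any effect — it is not caused by the irrigation — and it independently drives the outcome. That makes it a confounder, so the causal comparison is within soil fertility levels.
Adjusting over the population distribution of soil fertility: 0.550·(0.765−0.679) + 0.450·(0.330−0.261) = +0.078.

+0.08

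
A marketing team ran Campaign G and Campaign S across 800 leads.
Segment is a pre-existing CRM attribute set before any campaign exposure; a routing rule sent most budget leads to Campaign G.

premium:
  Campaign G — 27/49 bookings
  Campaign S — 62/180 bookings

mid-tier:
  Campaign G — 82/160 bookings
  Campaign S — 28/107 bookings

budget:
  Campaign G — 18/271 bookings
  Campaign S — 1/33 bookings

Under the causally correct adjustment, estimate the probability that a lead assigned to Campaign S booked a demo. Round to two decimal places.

Customer segment differs across campaigns for reasons unrelated to any effect of the campaign itself, and it separately predicts the outcome — a classic confounder. We must compare within customer segment levels.
Standardising Campaign S to the population customer segment mix: 0.286·62/180 + 0.334·28/107 + 0.380·1/33 = 0.197.

0.20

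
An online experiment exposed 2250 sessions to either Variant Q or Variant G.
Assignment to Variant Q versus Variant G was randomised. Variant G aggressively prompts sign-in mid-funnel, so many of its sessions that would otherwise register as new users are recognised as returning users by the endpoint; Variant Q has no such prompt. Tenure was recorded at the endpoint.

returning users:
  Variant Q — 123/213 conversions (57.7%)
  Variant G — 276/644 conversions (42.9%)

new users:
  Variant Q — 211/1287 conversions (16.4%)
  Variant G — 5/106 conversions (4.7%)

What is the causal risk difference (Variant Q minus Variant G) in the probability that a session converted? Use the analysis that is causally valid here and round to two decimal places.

-0.15

The stratified and pooled comparisons disagree (Variant Q wins within each user tenure; Variant G wins overall), so the answer turns on the causal role of user tenure.
Stratifying would compare variants among sessions the variants themselves sorted into user tenure groups — a form of selection on an intermediate. The unconditioned pooled rates give the total causal effect.
The causal difference is the pooled difference: 0.223 − 0.375 = -0.152.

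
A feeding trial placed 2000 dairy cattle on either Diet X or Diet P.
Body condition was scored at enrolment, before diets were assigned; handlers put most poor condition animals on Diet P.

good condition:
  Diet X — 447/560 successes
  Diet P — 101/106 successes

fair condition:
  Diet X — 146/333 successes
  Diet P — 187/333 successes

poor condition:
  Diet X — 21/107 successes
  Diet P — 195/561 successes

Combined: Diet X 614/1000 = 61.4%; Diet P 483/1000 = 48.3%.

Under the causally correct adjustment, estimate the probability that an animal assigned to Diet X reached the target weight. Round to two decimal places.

0.48

Since starting body condition is a pre-existing factor (not a product of the diet) and it affects the outcome on its own, it is a confounder. The stratified rates, not the pooled rate, identify the causal effect.
Standardising Diet X to the population starting body condition mix: 0.333·447/560 + 0.333·146/333 + 0.334·21/107 = 0.477.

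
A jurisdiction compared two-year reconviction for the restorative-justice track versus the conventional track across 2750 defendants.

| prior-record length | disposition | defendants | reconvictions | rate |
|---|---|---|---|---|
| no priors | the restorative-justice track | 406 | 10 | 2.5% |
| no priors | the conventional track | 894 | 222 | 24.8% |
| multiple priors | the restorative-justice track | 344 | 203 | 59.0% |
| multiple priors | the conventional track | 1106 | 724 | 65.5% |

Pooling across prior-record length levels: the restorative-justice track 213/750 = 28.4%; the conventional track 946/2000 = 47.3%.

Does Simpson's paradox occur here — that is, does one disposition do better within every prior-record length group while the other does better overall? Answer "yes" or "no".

no

Within each prior-record length level (no priors 2.5% vs 24.8%; multiple priors 59.0% vs 65.5%), the restorative-justice track has the lower rate every time. Pooled: 28.4% vs 47.3% — the restorative-justice track has the lower rate overall. They agree.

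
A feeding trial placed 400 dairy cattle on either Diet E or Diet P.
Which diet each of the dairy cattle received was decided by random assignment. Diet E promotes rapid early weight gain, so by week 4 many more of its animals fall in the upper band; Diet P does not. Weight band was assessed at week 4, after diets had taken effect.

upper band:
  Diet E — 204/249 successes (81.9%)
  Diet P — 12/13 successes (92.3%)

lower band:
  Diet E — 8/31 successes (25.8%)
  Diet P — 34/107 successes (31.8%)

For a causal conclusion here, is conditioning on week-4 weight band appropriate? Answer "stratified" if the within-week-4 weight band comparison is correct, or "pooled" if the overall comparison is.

pooled

The stratified and pooled comparisons disagree (Diet P wins within each week-4 weight band; Diet E wins overall), so the answer turns on the causal role of week-4 weight band.
Stratifying would compare diets among dairy cattle the diets themselves sorted into week-4 weight band groups — a form of selection on an intermediate. The unconditioned pooled rates give the total causal effect.
Pooled: Diet E 75.7% vs Diet P 38.3%; Diet E is higher overall.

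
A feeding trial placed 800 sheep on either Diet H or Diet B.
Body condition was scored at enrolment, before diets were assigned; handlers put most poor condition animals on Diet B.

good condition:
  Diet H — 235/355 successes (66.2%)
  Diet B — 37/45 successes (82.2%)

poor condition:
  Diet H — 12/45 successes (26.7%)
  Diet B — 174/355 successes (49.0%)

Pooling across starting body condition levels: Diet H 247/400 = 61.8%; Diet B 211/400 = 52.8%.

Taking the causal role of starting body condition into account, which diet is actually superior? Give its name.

Diet B

Here starting body condition is a common cause — it drives both which diet a case falls under and the outcome. The crude comparison mixes populations; the stratum-specific rates are the causally relevant ones.
Within each level — good condition: 66.2% vs 82.2%; poor condition: 26.7% vs 49.0% — Diet B is higher every time.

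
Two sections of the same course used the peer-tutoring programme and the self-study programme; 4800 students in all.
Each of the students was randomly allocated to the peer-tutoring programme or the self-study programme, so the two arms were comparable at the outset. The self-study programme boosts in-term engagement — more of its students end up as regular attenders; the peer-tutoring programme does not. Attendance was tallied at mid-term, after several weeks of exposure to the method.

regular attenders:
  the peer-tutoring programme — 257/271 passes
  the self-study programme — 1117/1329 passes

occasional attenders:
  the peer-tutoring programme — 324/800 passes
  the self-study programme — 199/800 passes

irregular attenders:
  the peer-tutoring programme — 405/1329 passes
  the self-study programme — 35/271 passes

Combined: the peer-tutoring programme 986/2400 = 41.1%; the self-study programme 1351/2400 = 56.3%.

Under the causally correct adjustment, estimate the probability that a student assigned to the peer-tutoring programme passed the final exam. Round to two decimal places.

0.41

Mid-term attendance is downstream of the teaching method. One should not condition on a consequence of treatment, so the overall rates are the right comparison.
So P(outcome | do(the peer-tutoring programme)) is just the pooled rate for the peer-tutoring programme: 986/2400 = 0.411.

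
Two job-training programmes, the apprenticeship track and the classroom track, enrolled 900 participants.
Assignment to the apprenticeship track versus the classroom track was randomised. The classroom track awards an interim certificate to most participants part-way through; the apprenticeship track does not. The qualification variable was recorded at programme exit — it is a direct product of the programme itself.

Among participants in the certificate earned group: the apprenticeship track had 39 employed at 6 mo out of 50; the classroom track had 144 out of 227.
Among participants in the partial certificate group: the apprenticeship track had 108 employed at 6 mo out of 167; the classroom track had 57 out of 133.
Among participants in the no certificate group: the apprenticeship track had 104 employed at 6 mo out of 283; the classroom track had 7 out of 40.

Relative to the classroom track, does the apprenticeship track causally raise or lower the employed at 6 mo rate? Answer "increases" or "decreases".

decreases

The stratified and pooled comparisons disagree (the apprenticeship track wins within each qualification attained during the programme; the classroom track wins overall), so the answer turns on the causal role of qualification attained during the programme.
Stratifying would compare programmes among participants the programmes themselves sorted into qualification attained during the programme groups — a form of selection on an intermediate. The unconditioned pooled rates give the total causal effect.
Pooled: the apprenticeship track 50.2% vs the classroom track 52.0%; the classroom track is higher overall.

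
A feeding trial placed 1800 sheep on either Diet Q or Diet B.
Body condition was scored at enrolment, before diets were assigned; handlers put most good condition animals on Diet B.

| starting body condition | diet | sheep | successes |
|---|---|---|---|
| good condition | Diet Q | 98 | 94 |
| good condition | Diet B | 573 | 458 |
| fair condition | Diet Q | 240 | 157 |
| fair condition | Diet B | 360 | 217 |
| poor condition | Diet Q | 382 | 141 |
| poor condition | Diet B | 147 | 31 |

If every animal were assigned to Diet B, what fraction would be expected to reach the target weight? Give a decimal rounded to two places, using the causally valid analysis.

0.56

Here starting body condition is a common cause — it drives both which diet a case falls under and the outcome. The crude comparison mixes populations; the stratum-specific rates are the causally relevant ones.
Standardising Diet B to the population starting body condition mix: 0.373·458/573 + 0.333·217/360 + 0.294·31/147 = 0.561.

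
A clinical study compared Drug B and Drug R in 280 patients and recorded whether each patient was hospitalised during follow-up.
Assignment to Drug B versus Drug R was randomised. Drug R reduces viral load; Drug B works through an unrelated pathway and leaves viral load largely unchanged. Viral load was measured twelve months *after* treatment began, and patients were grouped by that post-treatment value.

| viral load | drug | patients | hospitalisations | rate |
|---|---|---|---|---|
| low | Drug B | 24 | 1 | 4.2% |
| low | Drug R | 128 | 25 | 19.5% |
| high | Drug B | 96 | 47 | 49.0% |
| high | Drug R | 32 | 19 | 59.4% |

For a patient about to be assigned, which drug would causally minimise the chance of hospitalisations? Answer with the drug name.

Drug R

The viral load-specific comparison favours Drug B throughout, but the pooled figures favour Drug R. The question is whether to condition on viral load.
Stratifying would compare drugs among patients the drugs themselves sorted into viral load groups — a form of selection on an intermediate. The unconditioned pooled rates give the total causal effect.
Pooled: Drug B 40.0% vs Drug R 27.5%; Drug R is lower overall.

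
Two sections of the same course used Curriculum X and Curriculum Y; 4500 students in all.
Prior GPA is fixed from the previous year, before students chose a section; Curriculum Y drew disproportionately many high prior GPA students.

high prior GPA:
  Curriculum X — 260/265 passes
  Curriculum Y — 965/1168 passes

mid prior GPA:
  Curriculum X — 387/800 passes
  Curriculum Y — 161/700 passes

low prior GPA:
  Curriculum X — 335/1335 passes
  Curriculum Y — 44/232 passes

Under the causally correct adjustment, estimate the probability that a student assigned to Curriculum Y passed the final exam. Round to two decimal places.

0.41

Prior GPA band satisfies the back-door criterion: it is not a descendant of the teaching method, and it blocks the spurious path from teaching method to outcome. Adjusting for it (i.e., using the within-prior GPA band rates) gives the causal effect.
Standardising Curriculum Y to the population prior GPA band mix: 0.318·965/1168 + 0.333·161/700 + 0.348·44/232 = 0.406.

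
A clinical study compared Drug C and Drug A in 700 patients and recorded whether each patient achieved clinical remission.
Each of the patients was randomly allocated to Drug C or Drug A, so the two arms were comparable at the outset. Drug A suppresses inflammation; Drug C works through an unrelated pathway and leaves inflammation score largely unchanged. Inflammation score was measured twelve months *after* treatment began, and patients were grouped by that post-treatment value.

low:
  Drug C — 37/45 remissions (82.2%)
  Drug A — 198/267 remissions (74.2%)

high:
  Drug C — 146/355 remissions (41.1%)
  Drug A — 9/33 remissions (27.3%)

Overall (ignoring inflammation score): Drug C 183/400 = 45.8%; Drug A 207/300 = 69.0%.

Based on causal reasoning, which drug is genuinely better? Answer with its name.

Within every inflammation score level Drug C has the higher rate, yet pooled Drug A does — Simpson's reversal.
Stratifying would compare drugs among patients the drugs themselves sorted into inflammation score groups — a form of selection on an intermediate. The unconditioned pooled rates give the total causal effect.
Pooled: Drug C 45.8% vs Drug A 69.0%; Drug A is higher overall.

Drug A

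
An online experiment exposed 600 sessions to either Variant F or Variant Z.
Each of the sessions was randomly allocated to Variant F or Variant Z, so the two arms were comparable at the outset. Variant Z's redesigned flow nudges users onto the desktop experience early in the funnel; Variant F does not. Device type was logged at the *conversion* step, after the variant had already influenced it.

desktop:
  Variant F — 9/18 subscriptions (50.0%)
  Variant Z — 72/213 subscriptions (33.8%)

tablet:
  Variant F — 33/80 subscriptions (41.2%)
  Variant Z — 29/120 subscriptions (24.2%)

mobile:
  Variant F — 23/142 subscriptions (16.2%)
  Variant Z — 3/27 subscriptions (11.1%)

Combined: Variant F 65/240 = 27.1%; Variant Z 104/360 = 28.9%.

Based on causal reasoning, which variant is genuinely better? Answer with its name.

Variant Z

The device type-specific comparison favours Variant F throughout, but the pooled figures favour Variant Z. The question is whether to condition on device type.
The distribution of device type is itself part of what the variant does — it is an intermediate outcome. Holding it fixed would remove that part of the effect; the total effect is the pooled difference.
Pooled: Variant F 27.1% vs Variant Z 28.9%; Variant Z is higher overall.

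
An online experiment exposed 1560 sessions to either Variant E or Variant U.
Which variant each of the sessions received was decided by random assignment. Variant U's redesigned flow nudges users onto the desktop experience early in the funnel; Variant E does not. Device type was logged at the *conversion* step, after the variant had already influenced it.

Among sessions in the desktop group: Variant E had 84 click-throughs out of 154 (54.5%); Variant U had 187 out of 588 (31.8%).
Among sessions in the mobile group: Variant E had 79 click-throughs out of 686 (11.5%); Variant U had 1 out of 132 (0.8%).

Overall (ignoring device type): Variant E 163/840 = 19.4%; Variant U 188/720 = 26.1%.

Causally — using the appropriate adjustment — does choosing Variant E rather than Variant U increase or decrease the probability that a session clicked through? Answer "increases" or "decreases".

decreases

Variant E is higher inside every device type stratum but Variant U is higher in aggregate. Whether to stratify depends on how device type relates to the variant.
Device type here is a post-treatment variable shaped by the variant; conditioning on it would introduce bias rather than remove it. The overall comparison is the causal one.
Pooled: Variant E 19.4% vs Variant U 26.1%; Variant U is higher overall.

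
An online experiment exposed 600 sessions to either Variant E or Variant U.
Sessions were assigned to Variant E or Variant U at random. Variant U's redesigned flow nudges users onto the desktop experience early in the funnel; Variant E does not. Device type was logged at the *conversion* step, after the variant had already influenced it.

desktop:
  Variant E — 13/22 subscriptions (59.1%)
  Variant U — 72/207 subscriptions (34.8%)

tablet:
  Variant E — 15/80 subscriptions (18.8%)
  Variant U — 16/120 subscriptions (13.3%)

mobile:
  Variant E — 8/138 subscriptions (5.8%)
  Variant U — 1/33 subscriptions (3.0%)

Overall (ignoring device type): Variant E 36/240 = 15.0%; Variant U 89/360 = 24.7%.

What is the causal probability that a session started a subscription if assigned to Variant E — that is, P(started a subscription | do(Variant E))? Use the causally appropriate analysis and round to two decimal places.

0.15

The distribution of device type is itself part of what the variant does — it is an intermediate outcome. Holding it fixed would remove that part of the effect; the total effect is the pooled difference.
So P(outcome | do(Variant E)) is just the pooled rate for Variant E: 36/240 = 0.150.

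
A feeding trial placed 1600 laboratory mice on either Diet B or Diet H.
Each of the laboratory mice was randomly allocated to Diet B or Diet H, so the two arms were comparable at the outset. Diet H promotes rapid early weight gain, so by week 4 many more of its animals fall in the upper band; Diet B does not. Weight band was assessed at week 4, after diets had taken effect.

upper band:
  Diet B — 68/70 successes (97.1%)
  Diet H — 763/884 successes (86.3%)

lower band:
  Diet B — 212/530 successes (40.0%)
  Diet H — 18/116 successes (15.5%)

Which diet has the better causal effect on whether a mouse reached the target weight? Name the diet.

Because the diet influences week-4 weight band, week-4 weight band is a post-treatment mediator, not a confounder. Stratifying on it would bias the estimate; the causal effect is the crude pooled difference.
Pooled: Diet B 46.7% vs Diet H 78.1%; Diet H is higher overall.

Diet H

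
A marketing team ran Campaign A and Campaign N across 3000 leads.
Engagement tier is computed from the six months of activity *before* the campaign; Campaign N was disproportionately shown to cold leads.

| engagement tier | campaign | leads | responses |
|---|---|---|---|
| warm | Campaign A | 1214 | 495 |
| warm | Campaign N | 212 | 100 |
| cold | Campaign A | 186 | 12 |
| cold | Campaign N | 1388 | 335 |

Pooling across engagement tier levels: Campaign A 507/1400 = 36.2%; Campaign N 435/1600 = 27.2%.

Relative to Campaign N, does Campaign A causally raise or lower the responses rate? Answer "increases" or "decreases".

decreases

Since engagement tier is a pre-existing factor (not a product of the campaign) and it affects the outcome on its own, it is a confounder. The stratified rates, not the pooled rate, identify the causal effect.
Within each level — warm: 40.8% vs 47.2%; cold: 6.5% vs 24.1% — Campaign N is higher every time.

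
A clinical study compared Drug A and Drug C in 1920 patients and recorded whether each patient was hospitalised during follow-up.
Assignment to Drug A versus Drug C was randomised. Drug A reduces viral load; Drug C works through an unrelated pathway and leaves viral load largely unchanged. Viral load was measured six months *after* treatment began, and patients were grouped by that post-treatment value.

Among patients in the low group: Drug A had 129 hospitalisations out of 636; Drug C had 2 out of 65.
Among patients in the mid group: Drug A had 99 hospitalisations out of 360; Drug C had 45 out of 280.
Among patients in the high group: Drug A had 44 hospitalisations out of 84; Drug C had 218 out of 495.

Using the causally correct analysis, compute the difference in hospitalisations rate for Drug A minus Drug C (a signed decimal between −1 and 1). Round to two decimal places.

Drug C is lower inside every viral load stratum but Drug A is lower in aggregate. Whether to stratify depends on how viral load relates to the drug.
Because the drug influences viral load, viral load is a post-treatment mediator, not a confounder. Stratifying on it would bias the estimate; the causal effect is the crude pooled difference.
The causal difference is the pooled difference: 0.252 − 0.315 = -0.064.

-0.06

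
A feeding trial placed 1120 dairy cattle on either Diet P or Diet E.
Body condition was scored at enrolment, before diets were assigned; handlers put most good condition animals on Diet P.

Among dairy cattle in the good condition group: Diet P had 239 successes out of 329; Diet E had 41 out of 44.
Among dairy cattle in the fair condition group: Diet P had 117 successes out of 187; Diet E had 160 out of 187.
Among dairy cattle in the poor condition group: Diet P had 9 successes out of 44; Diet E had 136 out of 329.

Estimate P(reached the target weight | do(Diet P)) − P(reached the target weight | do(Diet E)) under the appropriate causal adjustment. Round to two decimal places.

Starting body condition satisfies the back-door criterion: it is not a descendant of the diet, and it blocks the spurious path from diet to outcome. Adjusting for it (i.e., using the within-starting body condition rates) gives the causal effect.
Adjusting over the population distribution of starting body condition: 0.333·(0.726−0.932) + 0.334·(0.626−0.856) + 0.333·(0.205−0.413) = -0.215.

-0.21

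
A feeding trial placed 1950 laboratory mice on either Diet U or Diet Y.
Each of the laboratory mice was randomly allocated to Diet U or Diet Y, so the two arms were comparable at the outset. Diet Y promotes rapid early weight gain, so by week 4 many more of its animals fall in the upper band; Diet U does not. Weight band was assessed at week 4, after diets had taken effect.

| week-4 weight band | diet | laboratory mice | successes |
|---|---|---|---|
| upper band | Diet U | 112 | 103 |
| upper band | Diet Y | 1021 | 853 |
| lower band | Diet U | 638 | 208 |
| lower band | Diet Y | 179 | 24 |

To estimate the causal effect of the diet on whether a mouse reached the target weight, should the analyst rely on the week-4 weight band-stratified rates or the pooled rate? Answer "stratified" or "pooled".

pooled

The week-4 weight band-specific comparison favours Diet U throughout, but the pooled figures favour Diet Y. The question is whether to condition on week-4 weight band.
Week-4 weight band is downstream of the diet. One should not condition on a consequence of treatment, so the overall rates are the right comparison.
Pooled: Diet U 41.5% vs Diet Y 73.1%; Diet Y is higher overall.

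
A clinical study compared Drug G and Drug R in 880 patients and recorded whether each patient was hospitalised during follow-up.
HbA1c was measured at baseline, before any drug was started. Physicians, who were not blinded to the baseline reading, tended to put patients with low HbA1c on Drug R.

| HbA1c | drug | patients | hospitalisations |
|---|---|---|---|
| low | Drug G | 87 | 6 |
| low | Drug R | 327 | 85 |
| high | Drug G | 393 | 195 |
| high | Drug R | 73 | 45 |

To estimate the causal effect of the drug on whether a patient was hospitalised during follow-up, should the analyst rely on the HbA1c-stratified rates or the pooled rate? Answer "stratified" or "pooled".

The HbA1c-specific comparison favours Drug G throughout, but the pooled figures favour Drug R. The question is whether to condition on HbA1c.
HbA1c satisfies the back-door criterion: it is not a descendant of the drug, and it blocks the spurious path from drug to outcome. Adjusting for it (i.e., using the within-HbA1c rates) gives the causal effect.
Within each level — low: 6.9% vs 26.0%; high: 49.6% vs 61.6% — Drug G is lower every time.

stratified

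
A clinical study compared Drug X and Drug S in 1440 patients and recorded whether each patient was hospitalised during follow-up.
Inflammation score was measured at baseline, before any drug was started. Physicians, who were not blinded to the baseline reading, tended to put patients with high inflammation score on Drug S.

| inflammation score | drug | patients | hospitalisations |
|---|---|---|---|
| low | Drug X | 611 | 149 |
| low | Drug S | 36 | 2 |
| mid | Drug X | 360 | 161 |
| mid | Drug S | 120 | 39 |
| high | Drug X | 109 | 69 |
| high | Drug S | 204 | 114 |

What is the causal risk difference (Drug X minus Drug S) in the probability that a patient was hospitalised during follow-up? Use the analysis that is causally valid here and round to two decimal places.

+0.14

Within every inflammation score level Drug S has the lower rate, yet pooled Drug X does — Simpson's reversal.
Here inflammation score is a common cause — it drives both which drug a case falls under and the outcome. The crude comparison mixes populations; the stratum-specific rates are the causally relevant ones.
Adjusting over the population distribution of inflammation score: 0.449·(0.244−0.056) + 0.333·(0.447−0.325) + 0.217·(0.633−0.559) = +0.141.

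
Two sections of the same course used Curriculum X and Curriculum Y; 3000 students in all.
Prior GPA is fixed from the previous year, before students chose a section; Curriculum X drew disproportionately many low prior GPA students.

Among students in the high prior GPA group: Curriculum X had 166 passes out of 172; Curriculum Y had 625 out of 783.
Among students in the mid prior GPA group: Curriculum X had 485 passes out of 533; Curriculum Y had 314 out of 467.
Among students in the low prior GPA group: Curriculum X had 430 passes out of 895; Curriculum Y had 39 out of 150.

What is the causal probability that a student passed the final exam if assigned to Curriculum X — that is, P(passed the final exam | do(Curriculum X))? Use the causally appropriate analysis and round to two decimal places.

The imbalance in prior GPA band arose from how students were allocated, not from anything the teaching method did; and prior GPA band independently affects the outcome. The pooled gap is confounded — condition on prior GPA band.
Standardising Curriculum X to the population prior GPA band mix: 0.318·166/172 + 0.333·485/533 + 0.348·430/895 = 0.778.

0.78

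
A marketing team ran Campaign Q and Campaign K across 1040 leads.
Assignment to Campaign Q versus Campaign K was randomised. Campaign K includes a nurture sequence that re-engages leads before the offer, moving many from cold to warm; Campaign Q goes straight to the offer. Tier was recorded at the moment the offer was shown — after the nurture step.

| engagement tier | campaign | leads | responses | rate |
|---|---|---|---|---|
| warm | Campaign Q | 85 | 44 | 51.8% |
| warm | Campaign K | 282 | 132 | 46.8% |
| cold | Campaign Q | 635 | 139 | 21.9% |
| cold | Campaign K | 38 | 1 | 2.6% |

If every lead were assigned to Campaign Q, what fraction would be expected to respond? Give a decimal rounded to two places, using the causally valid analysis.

0.25

Engagement tier here is a post-treatment variable shaped by the campaign; conditioning on it would introduce bias rather than remove it. The overall comparison is the causal one.
So P(outcome | do(Campaign Q)) is just the pooled rate for Campaign Q: 183/720 = 0.254.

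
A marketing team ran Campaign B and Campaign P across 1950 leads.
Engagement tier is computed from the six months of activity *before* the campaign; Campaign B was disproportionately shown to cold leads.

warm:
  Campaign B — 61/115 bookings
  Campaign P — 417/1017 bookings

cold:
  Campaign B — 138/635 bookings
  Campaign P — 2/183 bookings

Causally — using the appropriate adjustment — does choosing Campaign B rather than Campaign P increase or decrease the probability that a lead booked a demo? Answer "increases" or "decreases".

increases

Campaign B is higher inside every engagement tier stratum but Campaign P is higher in aggregate. Whether to stratify depends on how engagement tier relates to the campaign.
Nothing the campaign does changes engagement tier; the imbalance is an allocation artefact. With engagement tier also predicting the outcome, the pooled figure is confounded, and the within-stratum comparison is the causal one.
Within each level — warm: 53.0% vs 41.0%; cold: 21.7% vs 1.1% — Campaign B is higher every time.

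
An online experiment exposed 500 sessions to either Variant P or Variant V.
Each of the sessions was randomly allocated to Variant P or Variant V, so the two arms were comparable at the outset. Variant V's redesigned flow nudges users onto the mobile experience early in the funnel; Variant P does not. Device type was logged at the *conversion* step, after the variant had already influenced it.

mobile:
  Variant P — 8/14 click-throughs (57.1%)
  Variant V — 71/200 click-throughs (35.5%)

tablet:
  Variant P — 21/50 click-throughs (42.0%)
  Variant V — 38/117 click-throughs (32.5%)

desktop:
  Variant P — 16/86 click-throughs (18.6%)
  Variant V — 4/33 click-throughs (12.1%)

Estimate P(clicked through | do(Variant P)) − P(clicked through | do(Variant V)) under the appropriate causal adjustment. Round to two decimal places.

Because the variant influences device type, device type is a post-treatment mediator, not a confounder. Stratifying on it would bias the estimate; the causal effect is the crude pooled difference.
The causal difference is the pooled difference: 0.300 − 0.323 = -0.023.

-0.02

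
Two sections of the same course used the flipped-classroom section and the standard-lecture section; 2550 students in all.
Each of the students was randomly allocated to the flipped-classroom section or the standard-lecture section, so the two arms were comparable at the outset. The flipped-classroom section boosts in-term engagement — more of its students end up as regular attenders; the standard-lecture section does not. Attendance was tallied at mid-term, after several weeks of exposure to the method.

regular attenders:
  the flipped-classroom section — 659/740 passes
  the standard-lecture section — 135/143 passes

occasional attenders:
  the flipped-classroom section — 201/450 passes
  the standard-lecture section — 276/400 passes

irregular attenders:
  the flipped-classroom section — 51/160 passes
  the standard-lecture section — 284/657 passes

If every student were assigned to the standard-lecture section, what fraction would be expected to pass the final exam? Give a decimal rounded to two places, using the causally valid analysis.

Because the teaching method influences mid-term attendance, mid-term attendance is a post-treatment mediator, not a confounder. Stratifying on it would bias the estimate; the causal effect is the crude pooled difference.
So P(outcome | do(the standard-lecture section)) is just the pooled rate for the standard-lecture section: 695/1200 = 0.579.

0.58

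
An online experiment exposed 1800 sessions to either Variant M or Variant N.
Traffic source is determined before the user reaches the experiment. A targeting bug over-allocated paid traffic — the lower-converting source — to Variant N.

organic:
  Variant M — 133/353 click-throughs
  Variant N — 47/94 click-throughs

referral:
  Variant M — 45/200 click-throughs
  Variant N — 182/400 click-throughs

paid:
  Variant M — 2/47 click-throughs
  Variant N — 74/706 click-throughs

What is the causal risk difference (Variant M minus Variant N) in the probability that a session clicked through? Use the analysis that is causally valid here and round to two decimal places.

Within every traffic source level Variant N has the higher rate, yet pooled Variant M does — Simpson's reversal.
Since traffic source is a pre-existing factor (not a product of the variant) and it affects the outcome on its own, it is a confounder. The stratified rates, not the pooled rate, identify the causal effect.
Adjusting over the population distribution of traffic source: 0.248·(0.377−0.500) + 0.333·(0.225−0.455) + 0.418·(0.043−0.105) = -0.133.

-0.13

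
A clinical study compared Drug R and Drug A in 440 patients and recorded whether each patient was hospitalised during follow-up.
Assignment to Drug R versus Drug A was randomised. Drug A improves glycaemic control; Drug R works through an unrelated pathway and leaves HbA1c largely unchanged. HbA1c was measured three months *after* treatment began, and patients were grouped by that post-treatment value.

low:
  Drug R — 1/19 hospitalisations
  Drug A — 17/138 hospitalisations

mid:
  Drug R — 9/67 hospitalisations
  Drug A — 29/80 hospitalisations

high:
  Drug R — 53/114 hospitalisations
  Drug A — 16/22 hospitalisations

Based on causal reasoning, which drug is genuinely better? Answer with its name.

Drug A

The distribution of HbA1c is itself part of what the drug does — it is an intermediate outcome. Holding it fixed would remove that part of the effect; the total effect is the pooled difference.
Pooled: Drug R 31.5% vs Drug A 25.8%; Drug A is lower overall.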